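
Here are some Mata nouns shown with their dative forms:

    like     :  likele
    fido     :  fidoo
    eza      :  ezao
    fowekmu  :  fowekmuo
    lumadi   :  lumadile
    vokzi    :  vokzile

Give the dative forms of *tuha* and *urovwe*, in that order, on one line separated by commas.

tuhao, urovwele

The suffix is conditioned by the last vowel: -le when the last vowel of the stem is a front vowel (*like*, *lumadi*, *vokzi*); -o when the last vowel of the stem is a back vowel (*fido*, *eza*, *fowekmu*).
*tuha* — last vowel /a/ (a back vowel) → -o → *tuhao*.
Since the last vowel of *urovwe* is /e/ (a front vowel), it takes -le, giving *urovwele*.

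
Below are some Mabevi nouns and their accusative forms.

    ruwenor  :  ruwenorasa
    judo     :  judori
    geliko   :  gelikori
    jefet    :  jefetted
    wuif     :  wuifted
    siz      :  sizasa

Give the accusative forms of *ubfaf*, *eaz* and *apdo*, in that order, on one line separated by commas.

The suffix is conditioned by the final sound: -ted when the stem ends in a voiceless consonant (*jefet*, *wuif*); -asa when the stem ends in a voiced consonant (*ruwenor*, *siz*); -ri when the stem ends in a vowel (*judo*, *geliko*).
*ubfaf*: final sound = /f/, a voiceless consonant → -ted → *ubfafted*.
The final sound of *eaz* is /z/, which is a voiced consonant, so the suffix is -asa, giving *eazasa*.
Since the final sound of *apdo* is /o/ (a vowel), it takes -ri, giving *apdori*.

ubfafted, eazasa, apdori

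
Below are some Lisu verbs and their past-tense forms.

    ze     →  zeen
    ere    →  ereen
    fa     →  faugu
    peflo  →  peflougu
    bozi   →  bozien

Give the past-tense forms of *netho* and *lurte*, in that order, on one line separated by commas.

The pattern is front/back vowel harmony: -en when the last vowel of the stem is a front vowel (*ze*, *ere*, *bozi*); -ugu when the last vowel of the stem is a back vowel (*fa*, *peflo*).
*netho* — last vowel /o/ (a back vowel) → -ugu → *nethougu*.
Since the last vowel of *lurte* is /e/ (a front vowel), it takes -en, giving *lurteen*.

nethougu, lurteen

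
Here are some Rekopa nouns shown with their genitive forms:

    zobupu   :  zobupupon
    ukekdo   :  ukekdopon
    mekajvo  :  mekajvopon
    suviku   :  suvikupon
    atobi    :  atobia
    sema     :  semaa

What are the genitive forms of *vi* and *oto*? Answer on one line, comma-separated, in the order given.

The suffix is conditioned by the last vowel: -pon when the last vowel of the stem is a rounded vowel (*zobupu*, *ukekdo*, *mekajvo*, *suviku*); -a when the last vowel of the stem is an unrounded vowel (*atobi*, *sema*).
*vi*: last vowel = /i/, an unrounded vowel → -a → *via*.
*oto*: last vowel = /o/, a rounded vowel → -pon → *otopon*.

via, otopon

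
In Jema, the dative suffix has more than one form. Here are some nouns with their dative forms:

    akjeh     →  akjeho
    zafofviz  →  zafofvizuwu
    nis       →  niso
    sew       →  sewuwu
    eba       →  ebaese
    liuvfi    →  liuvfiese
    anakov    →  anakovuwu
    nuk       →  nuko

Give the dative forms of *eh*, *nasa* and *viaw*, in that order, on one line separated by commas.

The suffix is conditioned by the final sound: -o when the stem ends in a voiceless consonant (*akjeh*, *nis*, *nuk*); -uwu when the stem ends in a voiced consonant (*zafofviz*, *sew*, *anakov*); -ese when the stem ends in a vowel (*eba*, *liuvfi*).
*eh*: final sound = /h/, a voiceless consonant → -o → *eho*.
The final sound of *nasa* is /a/, which is a vowel, so the suffix is -ese, giving *nasaese*.
*viaw* — final sound /w/ (a voiced consonant) → -uwu → *viawuwu*.

eho, nasaese, viawuwu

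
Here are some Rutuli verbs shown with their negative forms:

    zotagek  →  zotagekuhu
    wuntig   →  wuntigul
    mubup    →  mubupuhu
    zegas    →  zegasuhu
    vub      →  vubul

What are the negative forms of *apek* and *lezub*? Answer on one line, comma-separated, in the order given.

Looking at the final consonant of each stem: -uhu when the stem ends in a voiceless consonant (*zotagek*, *mubup*, *zegas*); -ul when the stem ends in a voiced consonant (*wuntig*, *vub*).
*apek*: final consonant = /k/, voiceless → -uhu → *apekuhu*.
*lezub*: final consonant = /b/, voiced → -ul → *lezubul*.

apekuhu, lezubul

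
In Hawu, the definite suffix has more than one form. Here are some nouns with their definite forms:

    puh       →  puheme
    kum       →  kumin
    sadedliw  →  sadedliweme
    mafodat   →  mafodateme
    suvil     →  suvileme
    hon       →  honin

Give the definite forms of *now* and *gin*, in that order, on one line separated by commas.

noweme, ginin

The suffix is conditioned by the final consonant: -in when the stem ends in a nasal (*kum*, *hon*); -eme when the stem ends in a non-nasal consonant (*puh*, *sadedliw*, *mafodat*, *suvil*).
The final consonant of *now* is /w/, which is non-nasal, so the suffix is -eme, giving *noweme*.
*gin*: final consonant = /n/, a nasal → -in → *ginin*.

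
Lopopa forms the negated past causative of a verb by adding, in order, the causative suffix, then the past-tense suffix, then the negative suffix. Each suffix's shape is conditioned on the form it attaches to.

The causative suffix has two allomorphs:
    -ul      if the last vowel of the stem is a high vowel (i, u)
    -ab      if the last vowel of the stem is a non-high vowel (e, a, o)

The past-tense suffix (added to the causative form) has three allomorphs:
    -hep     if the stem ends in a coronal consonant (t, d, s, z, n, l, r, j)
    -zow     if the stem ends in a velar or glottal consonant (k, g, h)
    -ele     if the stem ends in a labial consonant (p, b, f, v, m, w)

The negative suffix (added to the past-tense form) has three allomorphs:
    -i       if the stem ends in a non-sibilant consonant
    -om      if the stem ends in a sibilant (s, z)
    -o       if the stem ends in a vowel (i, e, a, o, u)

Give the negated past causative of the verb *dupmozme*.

dupmozmeabeleo

The last vowel of *dupmozme* is /e/, which is a non-high vowel, so the causative suffix is -ab, giving *dupmozmeab*.
The causative form *dupmozmeab*: final consonant = /b/, labial → -ele → *dupmozmeabele*.
The past-tense form *dupmozmeabele* — final sound /e/ (a vowel) → -o → *dupmozmeabeleo*.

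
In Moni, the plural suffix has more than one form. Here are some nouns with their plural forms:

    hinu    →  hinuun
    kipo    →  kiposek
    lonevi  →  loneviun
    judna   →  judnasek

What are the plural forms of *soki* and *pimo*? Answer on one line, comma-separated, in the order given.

sokiun, pimosek

The pattern is height harmony: -un when the last vowel of the stem is a high vowel (*hinu*, *lonevi*); -sek when the last vowel of the stem is a non-high vowel (*kipo*, *judna*).
*soki* — last vowel /i/ (a high vowel) → -un → *sokiun*.
*pimo*: last vowel = /o/, a non-high vowel → -sek → *pimosek*.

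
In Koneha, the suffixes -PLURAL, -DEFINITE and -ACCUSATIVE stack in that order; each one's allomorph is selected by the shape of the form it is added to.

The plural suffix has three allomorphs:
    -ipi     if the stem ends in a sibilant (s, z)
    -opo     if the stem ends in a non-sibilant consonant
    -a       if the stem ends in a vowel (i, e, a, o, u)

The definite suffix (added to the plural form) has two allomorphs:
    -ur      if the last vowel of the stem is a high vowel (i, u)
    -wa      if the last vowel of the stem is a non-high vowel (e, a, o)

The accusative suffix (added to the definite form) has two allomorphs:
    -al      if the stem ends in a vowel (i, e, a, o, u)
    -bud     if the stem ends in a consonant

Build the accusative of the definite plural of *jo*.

joawaal

*jo*: final sound = /o/, a vowel → -a → *joa*.
The last vowel of the plural form *joa* is /a/, which is a non-high vowel, so the definite suffix is -wa, giving *joawa*.
The final sound of the definite form *joawa* is /a/, which is a vowel, so the accusative suffix is -al, giving *joawaal*.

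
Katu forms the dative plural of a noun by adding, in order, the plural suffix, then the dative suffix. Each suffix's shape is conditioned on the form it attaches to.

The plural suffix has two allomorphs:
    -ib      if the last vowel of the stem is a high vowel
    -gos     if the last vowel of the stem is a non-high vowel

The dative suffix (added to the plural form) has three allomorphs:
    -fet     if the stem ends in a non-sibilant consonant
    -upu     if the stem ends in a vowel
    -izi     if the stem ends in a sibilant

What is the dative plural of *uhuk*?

Since the last vowel of *uhuk* is /u/ (a high vowel), it takes -ib, giving *uhukib*.
Since the final sound of the plural form *uhukib* is /b/ (a non-sibilant consonant), it takes -fet, giving *uhukibfet*.

uhukibfet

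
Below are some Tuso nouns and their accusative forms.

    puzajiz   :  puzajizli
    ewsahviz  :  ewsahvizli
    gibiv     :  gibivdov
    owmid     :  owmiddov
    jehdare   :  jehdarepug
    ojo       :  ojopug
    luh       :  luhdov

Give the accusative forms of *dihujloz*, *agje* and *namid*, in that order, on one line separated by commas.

The suffix is conditioned by the final sound: -li when the stem ends in a sibilant (*puzajiz*, *ewsahviz*); -dov when the stem ends in a non-sibilant consonant (*gibiv*, *owmid*, *luh*); -pug when the stem ends in a vowel (*jehdare*, *ojo*).
Since the final sound of *dihujloz* is /z/ (a sibilant), it takes -li, giving *dihujlozli*.
Since the final sound of *agje* is /e/ (a vowel), it takes -pug, giving *agjepug*.
*namid*: final sound = /d/, a non-sibilant consonant → -dov → *namiddov*.

dihujlozli, agjepug, namiddov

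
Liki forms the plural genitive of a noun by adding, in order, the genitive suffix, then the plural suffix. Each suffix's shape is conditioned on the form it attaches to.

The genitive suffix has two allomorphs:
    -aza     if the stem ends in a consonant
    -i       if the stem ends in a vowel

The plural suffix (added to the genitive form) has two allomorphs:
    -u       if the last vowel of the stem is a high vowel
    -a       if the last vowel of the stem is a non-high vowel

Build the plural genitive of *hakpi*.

Since the final sound of *hakpi* is /i/ (a vowel), it takes -i, giving *hakpii*.
Since the last vowel of the genitive form *hakpii* is /i/ (a high vowel), it takes -u, giving *hakpiiu*.

hakpiiu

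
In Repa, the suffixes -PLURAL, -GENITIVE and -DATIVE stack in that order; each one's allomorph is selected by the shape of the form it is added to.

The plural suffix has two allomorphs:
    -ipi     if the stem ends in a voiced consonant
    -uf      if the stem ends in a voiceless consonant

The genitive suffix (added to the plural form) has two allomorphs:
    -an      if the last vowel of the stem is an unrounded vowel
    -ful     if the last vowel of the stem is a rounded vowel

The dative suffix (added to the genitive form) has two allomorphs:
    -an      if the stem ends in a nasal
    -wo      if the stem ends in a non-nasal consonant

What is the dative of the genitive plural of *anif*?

The final consonant of *anif* is /f/, which is voiceless, so the plural suffix is -uf, giving *anifuf*.
The plural form *anifuf* — last vowel /u/ (a rounded vowel) → -ful → *anifufful*.
The genitive form *anifufful* — final consonant /l/ (non-nasal) → -wo → *anifuffulwo*.

anifuffulwo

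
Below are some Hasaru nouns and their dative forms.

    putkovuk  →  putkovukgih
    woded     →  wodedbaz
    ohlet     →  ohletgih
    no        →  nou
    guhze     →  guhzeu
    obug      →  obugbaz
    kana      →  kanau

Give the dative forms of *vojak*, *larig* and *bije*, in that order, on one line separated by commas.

The alternation tracks the final sound of the stem — -gih when the stem ends in a voiceless consonant (*putkovuk*, *ohlet*); -baz when the stem ends in a voiced consonant (*woded*, *obug*); -u when the stem ends in a vowel (*no*, *guhze*, *kana*).
The final sound of *vojak* is /k/, which is a voiceless consonant, so the suffix is -gih, giving *vojakgih*.
The final sound of *larig* is /g/, which is a voiced consonant, so the suffix is -baz, giving *larigbaz*.
*bije*: final sound = /e/, a vowel → -u → *bijeu*.

vojakgih, larigbaz, bijeu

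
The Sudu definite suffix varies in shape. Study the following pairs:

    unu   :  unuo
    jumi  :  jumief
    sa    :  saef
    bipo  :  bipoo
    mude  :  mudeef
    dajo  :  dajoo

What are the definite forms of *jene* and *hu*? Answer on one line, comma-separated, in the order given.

jeneef, huo

The suffix is conditioned by the last vowel: -o when the last vowel of the stem is a rounded vowel (*unu*, *bipo*, *dajo*); -ef when the last vowel of the stem is an unrounded vowel (*jumi*, *sa*, *mude*).
Since the last vowel of *jene* is /e/ (an unrounded vowel), it takes -ef, giving *jeneef*.
*hu* — last vowel /u/ (a rounded vowel) → -o → *huo*.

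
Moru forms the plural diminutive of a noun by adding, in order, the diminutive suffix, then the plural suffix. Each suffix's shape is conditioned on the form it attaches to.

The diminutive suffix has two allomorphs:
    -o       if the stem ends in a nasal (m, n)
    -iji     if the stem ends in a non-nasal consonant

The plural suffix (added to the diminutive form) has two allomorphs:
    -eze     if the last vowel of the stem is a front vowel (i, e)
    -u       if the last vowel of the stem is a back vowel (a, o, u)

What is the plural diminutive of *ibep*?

ibepijieze

Since the final consonant of *ibep* is /p/ (non-nasal), it takes -iji, giving *ibepiji*.
The diminutive form *ibepiji*: last vowel = /i/, a front vowel → -eze → *ibepijieze*.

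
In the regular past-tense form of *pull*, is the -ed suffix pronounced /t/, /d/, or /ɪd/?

/d/

The stem *pull* ends in a voiced sound other than /d/.
The -ed suffix is realized as /ɪd/ after /t, d/; as /t/ after other voiceless consonants; and as /d/ after other voiced sounds.
So -ed on *pull* is pronounced /d/.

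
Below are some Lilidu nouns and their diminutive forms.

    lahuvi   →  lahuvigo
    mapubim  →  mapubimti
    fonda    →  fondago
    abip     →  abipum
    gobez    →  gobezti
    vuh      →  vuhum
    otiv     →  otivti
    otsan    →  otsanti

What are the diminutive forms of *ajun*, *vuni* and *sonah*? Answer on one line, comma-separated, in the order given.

The pattern is voicing of the final sound: -um when the stem ends in a voiceless consonant (*abip*, *vuh*); -ti when the stem ends in a voiced consonant (*mapubim*, *gobez*, *otiv*, *otsan*); -go when the stem ends in a vowel (*lahuvi*, *fonda*).
Since the final sound of *ajun* is /n/ (a voiced consonant), it takes -ti, giving *ajunti*.
*vuni* — final sound /i/ (a vowel) → -go → *vunigo*.
*sonah* — final sound /h/ (a voiceless consonant) → -um → *sonahum*.

ajunti, vunigo, sonahum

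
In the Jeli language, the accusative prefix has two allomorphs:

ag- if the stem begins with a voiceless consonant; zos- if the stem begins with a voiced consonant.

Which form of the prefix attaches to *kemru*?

Since the first consonant of *kemru* is /k/ (voiceless), it takes ag-.

ag-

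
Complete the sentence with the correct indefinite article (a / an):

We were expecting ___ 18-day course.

The indefinite article is chosen by the initial *sound* of the following word, not its spelling.
The number *18* is spoken "eighteen", beginning with /ˌeɪˈtiːn/ — a vowel sound.
So the article is *an*: We were expecting an 18-day course.

an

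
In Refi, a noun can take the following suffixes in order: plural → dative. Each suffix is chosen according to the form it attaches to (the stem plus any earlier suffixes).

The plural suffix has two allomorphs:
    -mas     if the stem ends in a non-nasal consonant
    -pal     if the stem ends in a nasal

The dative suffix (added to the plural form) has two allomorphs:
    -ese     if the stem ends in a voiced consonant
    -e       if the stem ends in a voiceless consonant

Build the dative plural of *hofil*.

hofilmase

*hofil* — final consonant /l/ (non-nasal) → -mas → *hofilmas*.
Since the final consonant of the plural form *hofilmas* is /s/ (voiceless), it takes -e, giving *hofilmase*.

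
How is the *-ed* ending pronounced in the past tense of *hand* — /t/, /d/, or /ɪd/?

/ɪd/

The stem *hand* ends in /t/ or /d/.
The -ed suffix is realized as /ɪd/ after /t, d/; as /t/ after other voiceless consonants; and as /d/ after other voiced sounds.
So -ed on *hand* is pronounced /ɪd/.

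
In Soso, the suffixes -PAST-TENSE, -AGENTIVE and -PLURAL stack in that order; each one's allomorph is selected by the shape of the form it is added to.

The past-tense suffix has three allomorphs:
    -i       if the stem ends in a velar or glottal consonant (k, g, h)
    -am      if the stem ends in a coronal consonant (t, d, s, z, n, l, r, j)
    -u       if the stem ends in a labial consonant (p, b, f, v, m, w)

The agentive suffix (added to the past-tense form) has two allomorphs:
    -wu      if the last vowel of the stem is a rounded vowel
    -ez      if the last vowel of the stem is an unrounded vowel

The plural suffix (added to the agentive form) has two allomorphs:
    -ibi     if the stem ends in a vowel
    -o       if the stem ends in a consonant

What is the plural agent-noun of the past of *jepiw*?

*jepiw*: final consonant = /w/, labial → -u → *jepiwu*.
The past-tense form *jepiwu*: last vowel = /u/, a rounded vowel → -wu → *jepiwuwu*.
The final sound of the agentive form *jepiwuwu* is /u/, which is a vowel, so the plural suffix is -ibi, giving *jepiwuwuibi*.

jepiwuwuibi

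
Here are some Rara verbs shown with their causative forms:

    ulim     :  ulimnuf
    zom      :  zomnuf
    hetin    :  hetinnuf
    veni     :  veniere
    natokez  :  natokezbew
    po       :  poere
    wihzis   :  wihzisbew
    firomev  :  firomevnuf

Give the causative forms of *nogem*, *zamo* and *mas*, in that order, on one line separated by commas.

Looking at the final sound of each stem: -bew when the stem ends in a sibilant (*natokez*, *wihzis*); -nuf when the stem ends in a non-sibilant consonant (*ulim*, *zom*, *hetin*, *firomev*); -ere when the stem ends in a vowel (*veni*, *po*).
Since the final sound of *nogem* is /m/ (a non-sibilant consonant), it takes -nuf, giving *nogemnuf*.
*zamo*: final sound = /o/, a vowel → -ere → *zamoere*.
*mas*: final sound = /s/, a sibilant → -bew → *masbew*.

nogemnuf, zamoere, masbew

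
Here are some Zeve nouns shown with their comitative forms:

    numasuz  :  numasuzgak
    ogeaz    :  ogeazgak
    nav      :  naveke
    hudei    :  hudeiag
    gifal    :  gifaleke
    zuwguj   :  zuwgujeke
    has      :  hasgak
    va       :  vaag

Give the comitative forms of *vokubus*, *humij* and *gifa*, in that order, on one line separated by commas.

The pattern is sibilance of the final sound: -gak when the stem ends in a sibilant (*numasuz*, *ogeaz*, *has*); -eke when the stem ends in a non-sibilant consonant (*nav*, *gifal*, *zuwguj*); -ag when the stem ends in a vowel (*hudei*, *va*).
Since the final sound of *vokubus* is /s/ (a sibilant), it takes -gak, giving *vokubusgak*.
*humij* — final sound /j/ (a non-sibilant consonant) → -eke → *humijeke*.
The final sound of *gifa* is /a/, which is a vowel, so the suffix is -ag, giving *gifaag*.

vokubusgak, humijeke, gifaag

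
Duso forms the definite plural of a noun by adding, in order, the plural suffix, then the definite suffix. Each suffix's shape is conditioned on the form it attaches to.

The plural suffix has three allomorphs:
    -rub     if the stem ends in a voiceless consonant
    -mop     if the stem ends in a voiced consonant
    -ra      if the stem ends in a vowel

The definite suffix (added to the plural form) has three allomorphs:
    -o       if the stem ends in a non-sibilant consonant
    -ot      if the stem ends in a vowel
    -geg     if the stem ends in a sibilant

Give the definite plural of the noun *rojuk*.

*rojuk* — final sound /k/ (a voiceless consonant) → -rub → *rojukrub*.
The final sound of the plural form *rojukrub* is /b/, which is a non-sibilant consonant, so the definite suffix is -o, giving *rojukrubo*.

rojukrubo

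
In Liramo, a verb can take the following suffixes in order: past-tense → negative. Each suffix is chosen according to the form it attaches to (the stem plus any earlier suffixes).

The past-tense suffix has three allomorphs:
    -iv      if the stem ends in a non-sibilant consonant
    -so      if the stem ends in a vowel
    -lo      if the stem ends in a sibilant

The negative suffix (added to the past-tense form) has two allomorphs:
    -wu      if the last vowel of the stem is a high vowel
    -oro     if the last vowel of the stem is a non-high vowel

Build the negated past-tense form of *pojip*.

*pojip* — final sound /p/ (a non-sibilant consonant) → -iv → *pojipiv*.
Since the last vowel of the past-tense form *pojipiv* is /i/ (a high vowel), it takes -wu, giving *pojipivwu*.

pojipivwu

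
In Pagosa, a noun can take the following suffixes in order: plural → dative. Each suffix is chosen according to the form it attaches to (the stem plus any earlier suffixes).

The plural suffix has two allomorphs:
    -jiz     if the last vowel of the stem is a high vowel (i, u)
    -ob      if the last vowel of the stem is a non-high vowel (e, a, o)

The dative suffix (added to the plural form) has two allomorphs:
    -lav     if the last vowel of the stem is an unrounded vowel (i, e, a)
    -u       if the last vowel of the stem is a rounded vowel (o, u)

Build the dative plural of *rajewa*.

rajewaobu

*rajewa* — last vowel /a/ (a non-high vowel) → -ob → *rajewaob*.
Since the last vowel of the plural form *rajewaob* is /o/ (a rounded vowel), it takes -u, giving *rajewaobu*.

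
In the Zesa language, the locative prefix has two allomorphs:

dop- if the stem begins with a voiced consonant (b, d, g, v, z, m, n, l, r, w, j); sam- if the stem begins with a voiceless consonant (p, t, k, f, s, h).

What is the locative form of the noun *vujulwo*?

The first consonant of *vujulwo* is /v/, which is voiced, so the prefix is dop-, giving *dopvujulwo*.

dopvujulwo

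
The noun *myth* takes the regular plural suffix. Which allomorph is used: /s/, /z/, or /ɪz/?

The stem *myth* ends in a voiceless non-sibilant consonant.
The plural suffix surfaces as /ɪz/ after sibilants, /s/ after other voiceless consonants, and /z/ after other voiced sounds.
So the plural -s on *myth* is pronounced /s/.

/s/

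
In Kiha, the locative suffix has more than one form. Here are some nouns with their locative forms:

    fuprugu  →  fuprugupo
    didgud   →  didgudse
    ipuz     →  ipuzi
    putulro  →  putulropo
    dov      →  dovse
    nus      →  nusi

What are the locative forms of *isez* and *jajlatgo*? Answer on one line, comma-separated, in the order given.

The alternation tracks the final sound of the stem — -i when the stem ends in a sibilant (*ipuz*, *nus*); -se when the stem ends in a non-sibilant consonant (*didgud*, *dov*); -po when the stem ends in a vowel (*fuprugu*, *putulro*).
*isez*: final sound = /z/, a sibilant → -i → *isezi*.
Since the final sound of *jajlatgo* is /o/ (a vowel), it takes -po, giving *jajlatgopo*.

isezi, jajlatgopo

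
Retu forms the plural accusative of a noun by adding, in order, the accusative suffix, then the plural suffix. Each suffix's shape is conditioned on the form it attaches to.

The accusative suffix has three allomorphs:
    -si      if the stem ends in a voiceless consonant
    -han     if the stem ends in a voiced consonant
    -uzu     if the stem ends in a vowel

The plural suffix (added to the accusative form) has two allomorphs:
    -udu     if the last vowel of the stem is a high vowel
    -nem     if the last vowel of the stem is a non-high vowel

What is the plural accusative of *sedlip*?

*sedlip* — final sound /p/ (a voiceless consonant) → -si → *sedlipsi*.
The accusative form *sedlipsi*: last vowel = /i/, a high vowel → -udu → *sedlipsiudu*.

sedlipsiudu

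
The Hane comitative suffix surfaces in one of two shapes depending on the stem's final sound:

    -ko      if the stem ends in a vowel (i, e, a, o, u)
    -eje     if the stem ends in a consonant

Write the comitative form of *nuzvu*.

Since the final sound of *nuzvu* is /u/ (a vowel), it takes -ko, giving *nuzvuko*.

nuzvuko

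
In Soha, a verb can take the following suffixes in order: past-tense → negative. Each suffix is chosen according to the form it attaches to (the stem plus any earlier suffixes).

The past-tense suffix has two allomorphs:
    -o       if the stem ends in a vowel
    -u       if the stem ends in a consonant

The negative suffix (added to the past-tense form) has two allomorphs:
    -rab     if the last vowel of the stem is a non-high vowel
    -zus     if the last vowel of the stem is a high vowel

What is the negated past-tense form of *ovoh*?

ovohuzus

*ovoh*: final sound = /h/, a consonant → -u → *ovohu*.
The last vowel of the past-tense form *ovohu* is /u/, which is a high vowel, so the negative suffix is -zus, giving *ovohuzus*.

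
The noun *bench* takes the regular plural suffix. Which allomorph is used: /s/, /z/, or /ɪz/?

/ɪz/

The stem *bench* ends in a sibilant (/s, z, ʃ, ʒ, tʃ, dʒ/).
The plural suffix surfaces as /ɪz/ after sibilants, /s/ after other voiceless consonants, and /z/ after other voiced sounds.
So the plural -s on *bench* is pronounced /ɪz/.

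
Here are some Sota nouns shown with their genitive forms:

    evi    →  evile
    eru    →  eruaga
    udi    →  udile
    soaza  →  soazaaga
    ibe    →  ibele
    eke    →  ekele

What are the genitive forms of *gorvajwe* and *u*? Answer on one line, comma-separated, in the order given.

gorvajwele, uaga

The suffix is conditioned by the last vowel: -le when the last vowel of the stem is a front vowel (*evi*, *udi*, *ibe*, *eke*); -aga when the last vowel of the stem is a back vowel (*eru*, *soaza*).
The last vowel of *gorvajwe* is /e/, which is a front vowel, so the suffix is -le, giving *gorvajwele*.
*u*: last vowel = /u/, a back vowel → -aga → *uaga*.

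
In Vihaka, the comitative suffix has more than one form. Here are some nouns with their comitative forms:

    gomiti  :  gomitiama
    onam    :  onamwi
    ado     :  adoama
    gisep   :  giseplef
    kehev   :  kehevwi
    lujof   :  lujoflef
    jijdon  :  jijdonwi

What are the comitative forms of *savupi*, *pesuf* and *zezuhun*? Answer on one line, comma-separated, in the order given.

The suffix is conditioned by the final sound: -lef when the stem ends in a voiceless consonant (*gisep*, *lujof*); -wi when the stem ends in a voiced consonant (*onam*, *kehev*, *jijdon*); -ama when the stem ends in a vowel (*gomiti*, *ado*).
The final sound of *savupi* is /i/, which is a vowel, so the suffix is -ama, giving *savupiama*.
*pesuf*: final sound = /f/, a voiceless consonant → -lef → *pesuflef*.
*zezuhun*: final sound = /n/, a voiced consonant → -wi → *zezuhunwi*.

savupiama, pesuflef, zezuhunwi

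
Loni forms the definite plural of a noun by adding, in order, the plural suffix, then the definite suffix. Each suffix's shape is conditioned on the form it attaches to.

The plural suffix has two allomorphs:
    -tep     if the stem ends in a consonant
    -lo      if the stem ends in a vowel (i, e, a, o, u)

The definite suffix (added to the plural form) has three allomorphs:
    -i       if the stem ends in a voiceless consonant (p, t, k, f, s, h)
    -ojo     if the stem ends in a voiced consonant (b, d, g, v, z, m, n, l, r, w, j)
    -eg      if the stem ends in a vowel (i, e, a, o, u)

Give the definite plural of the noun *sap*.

saptepi

Since the final sound of *sap* is /p/ (a consonant), it takes -tep, giving *saptep*.
The plural form *saptep*: final sound = /p/, a voiceless consonant → -i → *saptepi*.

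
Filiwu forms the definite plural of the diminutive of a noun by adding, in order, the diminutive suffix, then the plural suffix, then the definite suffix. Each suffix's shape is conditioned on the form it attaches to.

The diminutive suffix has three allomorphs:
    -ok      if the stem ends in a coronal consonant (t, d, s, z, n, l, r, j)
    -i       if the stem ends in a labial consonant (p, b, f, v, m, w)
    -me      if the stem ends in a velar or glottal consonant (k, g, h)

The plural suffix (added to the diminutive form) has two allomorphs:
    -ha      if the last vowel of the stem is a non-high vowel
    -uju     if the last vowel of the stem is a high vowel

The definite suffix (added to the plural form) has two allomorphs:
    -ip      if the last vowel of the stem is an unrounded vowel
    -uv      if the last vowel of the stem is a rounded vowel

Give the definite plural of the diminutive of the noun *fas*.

fasokhaip

*fas*: final consonant = /s/, coronal → -ok → *fasok*.
The diminutive form *fasok* — last vowel /o/ (a non-high vowel) → -ha → *fasokha*.
Since the last vowel of the plural form *fasokha* is /a/ (an unrounded vowel), it takes -ip, giving *fasokhaip*.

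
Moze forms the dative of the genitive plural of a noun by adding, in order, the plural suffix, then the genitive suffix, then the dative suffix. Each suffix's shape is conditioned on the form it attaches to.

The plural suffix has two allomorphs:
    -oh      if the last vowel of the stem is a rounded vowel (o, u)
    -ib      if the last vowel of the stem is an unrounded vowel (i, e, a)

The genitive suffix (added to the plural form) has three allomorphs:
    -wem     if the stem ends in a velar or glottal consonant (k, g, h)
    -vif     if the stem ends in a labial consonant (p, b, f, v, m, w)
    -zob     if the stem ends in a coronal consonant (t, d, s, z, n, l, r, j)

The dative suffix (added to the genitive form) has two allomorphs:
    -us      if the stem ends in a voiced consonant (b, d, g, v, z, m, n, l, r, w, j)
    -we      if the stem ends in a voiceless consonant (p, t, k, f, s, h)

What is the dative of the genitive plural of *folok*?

Since the last vowel of *folok* is /o/ (a rounded vowel), it takes -oh, giving *folokoh*.
The plural form *folokoh* — final consonant /h/ (velar/glottal) → -wem → *folokohwem*.
The genitive form *folokohwem*: final consonant = /m/, voiced → -us → *folokohwemus*.

folokohwemus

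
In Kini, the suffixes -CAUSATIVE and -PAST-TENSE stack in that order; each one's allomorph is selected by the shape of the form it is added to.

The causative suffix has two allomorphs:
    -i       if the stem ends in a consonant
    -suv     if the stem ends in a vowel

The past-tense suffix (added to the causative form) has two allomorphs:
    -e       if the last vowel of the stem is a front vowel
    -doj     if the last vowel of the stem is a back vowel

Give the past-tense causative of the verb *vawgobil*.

The final sound of *vawgobil* is /l/, which is a consonant, so the causative suffix is -i, giving *vawgobili*.
Since the last vowel of the causative form *vawgobili* is /i/ (a front vowel), it takes -e, giving *vawgobilie*.

vawgobilie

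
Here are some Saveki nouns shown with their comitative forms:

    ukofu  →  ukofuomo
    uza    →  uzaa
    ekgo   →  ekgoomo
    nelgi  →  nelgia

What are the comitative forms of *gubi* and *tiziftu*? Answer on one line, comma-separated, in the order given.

Looking at the last vowel of each stem: -omo when the last vowel of the stem is a rounded vowel (*ukofu*, *ekgo*); -a when the last vowel of the stem is an unrounded vowel (*uza*, *nelgi*).
*gubi* — last vowel /i/ (an unrounded vowel) → -a → *gubia*.
Since the last vowel of *tiziftu* is /u/ (a rounded vowel), it takes -omo, giving *tiziftuomo*.

gubia, tiziftuomo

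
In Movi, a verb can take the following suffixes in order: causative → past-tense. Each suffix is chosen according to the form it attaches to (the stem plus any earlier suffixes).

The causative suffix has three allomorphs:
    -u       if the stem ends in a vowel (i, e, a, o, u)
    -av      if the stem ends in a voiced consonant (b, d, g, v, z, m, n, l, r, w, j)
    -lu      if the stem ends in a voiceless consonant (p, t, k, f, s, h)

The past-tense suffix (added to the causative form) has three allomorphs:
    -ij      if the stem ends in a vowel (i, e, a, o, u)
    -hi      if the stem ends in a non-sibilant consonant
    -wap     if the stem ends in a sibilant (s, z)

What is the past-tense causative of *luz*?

The final sound of *luz* is /z/, which is a voiced consonant, so the causative suffix is -av, giving *luzav*.
Since the final sound of the causative form *luzav* is /v/ (a non-sibilant consonant), it takes -hi, giving *luzavhi*.

luzavhi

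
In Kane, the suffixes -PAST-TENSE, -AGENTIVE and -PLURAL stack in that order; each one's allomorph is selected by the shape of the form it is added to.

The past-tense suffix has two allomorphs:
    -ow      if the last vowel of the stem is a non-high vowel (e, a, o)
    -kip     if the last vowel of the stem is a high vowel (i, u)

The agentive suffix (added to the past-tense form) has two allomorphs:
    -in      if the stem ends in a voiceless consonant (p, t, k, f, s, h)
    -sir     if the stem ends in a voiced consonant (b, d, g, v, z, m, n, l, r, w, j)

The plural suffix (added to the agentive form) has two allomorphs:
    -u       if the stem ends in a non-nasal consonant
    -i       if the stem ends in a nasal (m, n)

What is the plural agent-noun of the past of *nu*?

nukipini

*nu*: last vowel = /u/, a high vowel → -kip → *nukip*.
Since the final consonant of the past-tense form *nukip* is /p/ (voiceless), it takes -in, giving *nukipin*.
Since the final consonant of the agentive form *nukipin* is /n/ (a nasal), it takes -i, giving *nukipini*.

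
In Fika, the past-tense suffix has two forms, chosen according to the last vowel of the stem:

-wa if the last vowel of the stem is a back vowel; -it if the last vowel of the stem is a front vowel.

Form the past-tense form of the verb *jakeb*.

jakebit

*jakeb* — last vowel /e/ (a front vowel) → -it → *jakebit*.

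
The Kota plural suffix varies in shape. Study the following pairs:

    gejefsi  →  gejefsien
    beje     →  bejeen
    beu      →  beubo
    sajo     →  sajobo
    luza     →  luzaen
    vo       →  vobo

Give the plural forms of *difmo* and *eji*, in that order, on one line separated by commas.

The suffix is conditioned by the last vowel: -bo when the last vowel of the stem is a rounded vowel (*beu*, *sajo*, *vo*); -en when the last vowel of the stem is an unrounded vowel (*gejefsi*, *beje*, *luza*).
*difmo*: last vowel = /o/, a rounded vowel → -bo → *difmobo*.
*eji* — last vowel /i/ (an unrounded vowel) → -en → *ejien*.

difmobo, ejien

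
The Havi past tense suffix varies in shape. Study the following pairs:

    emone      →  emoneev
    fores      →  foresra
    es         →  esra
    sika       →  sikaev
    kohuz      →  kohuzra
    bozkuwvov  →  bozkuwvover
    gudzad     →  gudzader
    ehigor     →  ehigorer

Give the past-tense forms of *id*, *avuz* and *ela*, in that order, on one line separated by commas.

Looking at the final sound of each stem: -ra when the stem ends in a sibilant (*fores*, *es*, *kohuz*); -er when the stem ends in a non-sibilant consonant (*bozkuwvov*, *gudzad*, *ehigor*); -ev when the stem ends in a vowel (*emone*, *sika*).
*id*: final sound = /d/, a non-sibilant consonant → -er → *ider*.
*avuz*: final sound = /z/, a sibilant → -ra → *avuzra*.
The final sound of *ela* is /a/, which is a vowel, so the suffix is -ev, giving *elaev*.

ider, avuzra, elaev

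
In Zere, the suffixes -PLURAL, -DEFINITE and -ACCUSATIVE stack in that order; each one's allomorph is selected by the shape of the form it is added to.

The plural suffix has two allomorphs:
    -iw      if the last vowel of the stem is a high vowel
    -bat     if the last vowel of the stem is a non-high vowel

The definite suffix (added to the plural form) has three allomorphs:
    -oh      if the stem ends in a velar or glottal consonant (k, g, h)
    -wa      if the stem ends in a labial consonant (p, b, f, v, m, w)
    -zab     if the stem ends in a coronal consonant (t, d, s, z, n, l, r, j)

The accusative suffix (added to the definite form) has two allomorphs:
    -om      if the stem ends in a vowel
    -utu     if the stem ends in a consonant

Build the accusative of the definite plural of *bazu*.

bazuiwwaom

*bazu*: last vowel = /u/, a high vowel → -iw → *bazuiw*.
The plural form *bazuiw* — final consonant /w/ (labial) → -wa → *bazuiwwa*.
The final sound of the definite form *bazuiwwa* is /a/, which is a vowel, so the accusative suffix is -om, giving *bazuiwwaom*.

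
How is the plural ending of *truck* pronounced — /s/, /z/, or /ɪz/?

/s/

The stem *truck* ends in a voiceless non-sibilant consonant.
The plural suffix surfaces as /ɪz/ after sibilants, /s/ after other voiceless consonants, and /z/ after other voiced sounds.
So the plural -s on *truck* is pronounced /s/.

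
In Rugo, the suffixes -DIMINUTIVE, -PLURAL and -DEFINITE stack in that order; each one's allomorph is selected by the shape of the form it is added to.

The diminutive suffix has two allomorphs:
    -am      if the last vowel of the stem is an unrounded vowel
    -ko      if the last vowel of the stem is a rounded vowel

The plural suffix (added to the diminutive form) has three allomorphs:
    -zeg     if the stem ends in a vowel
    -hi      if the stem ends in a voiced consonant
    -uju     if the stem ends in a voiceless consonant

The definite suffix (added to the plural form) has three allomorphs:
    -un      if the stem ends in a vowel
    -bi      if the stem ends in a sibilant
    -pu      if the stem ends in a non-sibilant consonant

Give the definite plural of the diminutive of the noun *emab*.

emabamhiun

*emab*: last vowel = /a/, an unrounded vowel → -am → *emabam*.
Since the final sound of the diminutive form *emabam* is /m/ (a voiced consonant), it takes -hi, giving *emabamhi*.
The plural form *emabamhi*: final sound = /i/, a vowel → -un → *emabamhiun*.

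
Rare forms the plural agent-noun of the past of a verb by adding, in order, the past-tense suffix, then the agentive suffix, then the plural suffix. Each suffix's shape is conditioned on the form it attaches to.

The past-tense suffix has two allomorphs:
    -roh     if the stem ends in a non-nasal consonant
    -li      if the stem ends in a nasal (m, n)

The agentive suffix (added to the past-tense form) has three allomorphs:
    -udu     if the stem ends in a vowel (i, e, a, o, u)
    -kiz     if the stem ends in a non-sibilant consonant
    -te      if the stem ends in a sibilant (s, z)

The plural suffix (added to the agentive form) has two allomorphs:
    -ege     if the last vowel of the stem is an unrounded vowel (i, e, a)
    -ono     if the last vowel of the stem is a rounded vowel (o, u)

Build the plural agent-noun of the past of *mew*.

*mew* — final consonant /w/ (non-nasal) → -roh → *mewroh*.
The final sound of the past-tense form *mewroh* is /h/, which is a non-sibilant consonant, so the agentive suffix is -kiz, giving *mewrohkiz*.
The agentive form *mewrohkiz*: last vowel = /i/, an unrounded vowel → -ege → *mewrohkizege*.

mewrohkizege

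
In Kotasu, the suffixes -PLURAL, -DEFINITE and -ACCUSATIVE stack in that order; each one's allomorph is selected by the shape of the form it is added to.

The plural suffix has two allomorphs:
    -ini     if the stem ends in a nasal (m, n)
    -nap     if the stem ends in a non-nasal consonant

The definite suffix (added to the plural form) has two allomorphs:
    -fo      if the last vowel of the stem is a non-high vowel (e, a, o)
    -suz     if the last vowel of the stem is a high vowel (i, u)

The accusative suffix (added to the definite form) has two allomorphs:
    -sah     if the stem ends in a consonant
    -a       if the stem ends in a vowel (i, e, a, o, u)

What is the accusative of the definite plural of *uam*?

uaminisuzsah

The final consonant of *uam* is /m/, which is a nasal, so the plural suffix is -ini, giving *uamini*.
The last vowel of the plural form *uamini* is /i/, which is a high vowel, so the definite suffix is -suz, giving *uaminisuz*.
The definite form *uaminisuz* — final sound /z/ (a consonant) → -sah → *uaminisuzsah*.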